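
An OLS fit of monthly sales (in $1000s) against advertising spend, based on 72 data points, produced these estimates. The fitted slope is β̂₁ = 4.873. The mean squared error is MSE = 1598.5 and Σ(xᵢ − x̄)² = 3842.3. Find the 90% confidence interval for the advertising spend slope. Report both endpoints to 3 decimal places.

SE(β̂₁) = √(MSE/Sₓₓ) = √(1598.5/3842.3) = 0.645001.
df = n − 2 = 70.
t* = t_{0.05, 70} = 1.666914.
Margin = t* × SE = 1.666914 × 0.645001 = 1.07516.
CI: 4.873 ± 1.07516 → (3.798, 5.948).
With 90% confidence, each one-unit increase in advertising spend is associated with a change of between 3.798 and 5.948 $1000s in monthly sales.

(3.798, 5.948)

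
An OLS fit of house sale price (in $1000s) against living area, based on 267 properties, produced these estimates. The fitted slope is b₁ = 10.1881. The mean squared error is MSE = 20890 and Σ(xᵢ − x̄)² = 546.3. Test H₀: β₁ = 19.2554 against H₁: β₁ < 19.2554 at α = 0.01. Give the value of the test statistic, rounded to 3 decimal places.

SE(b₁) = √(MSE/Sₓₓ) = √(20890/546.3) = 6.18377.
t = (10.1881 − 19.2554) / 6.18377 = -1.466.
df = n − 2 = 265.
One-sided p ≈ 0.0719, which is ≥ 0.01, so fail to reject H₀.
The data do not give significant evidence that the true slope on living area is below 19.2554 $1000s per unit.

t = -1.466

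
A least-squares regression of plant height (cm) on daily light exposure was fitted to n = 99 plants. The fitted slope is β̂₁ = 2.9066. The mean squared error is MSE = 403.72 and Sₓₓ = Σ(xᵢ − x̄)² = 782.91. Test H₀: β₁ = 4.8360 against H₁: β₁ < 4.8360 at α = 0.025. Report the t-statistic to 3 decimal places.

SE(β̂₁) = √(MSE/Sₓₓ) = √(403.72/782.91) = 0.718099.
t = (2.9066 − 4.8360) / 0.718099 = -2.687.
df = n − 2 = 97.
One-sided p ≈ 0.0042, which is < 0.025, so reject H₀.
There is evidence that the true slope on daily light exposure is below 4.8360 cm per unit.

t = -2.687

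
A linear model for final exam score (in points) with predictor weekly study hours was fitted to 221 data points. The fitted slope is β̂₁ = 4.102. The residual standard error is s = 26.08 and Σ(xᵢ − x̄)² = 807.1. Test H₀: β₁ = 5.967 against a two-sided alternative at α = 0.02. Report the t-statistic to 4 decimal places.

t = -2.0316

SE(β̂₁) = s/√Sₓₓ = 26.08/√807.1 = 0.918003.
t = (4.102 − 5.967) / 0.918003 = -2.0316.
df = n − 2 = 219.
Two-sided p ≈ 0.0434, which is ≥ 0.02, so fail to reject H₀.
The data are consistent with a true slope of 5.967 points per unit of weekly study hours.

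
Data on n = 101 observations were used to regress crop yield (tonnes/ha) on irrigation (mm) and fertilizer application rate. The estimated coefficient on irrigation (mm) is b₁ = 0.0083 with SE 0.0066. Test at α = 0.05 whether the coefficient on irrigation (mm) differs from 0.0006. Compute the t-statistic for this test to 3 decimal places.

t = 1.167

H₀: β₁ = 0.0006 vs H₁: β₁ ≠ 0.0006.
t = (b₁ − β₁⁰)/SE = (0.0083 − 0.0006) / 0.0066 = 1.167.
df = n − k − 1 = 101 − 2 − 1 = 98.
Two-sided p ≈ 0.2462, which is ≥ 0.05, so fail to reject H₀.
The data are consistent with a true slope of 0.0006 tonnes/ha per unit of irrigation (mm), holding the other predictors fixed.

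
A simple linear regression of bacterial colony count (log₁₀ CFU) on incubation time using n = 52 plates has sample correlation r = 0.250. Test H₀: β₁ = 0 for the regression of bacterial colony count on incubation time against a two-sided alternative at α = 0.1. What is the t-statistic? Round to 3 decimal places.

t = r·√(n − 2)/√(1 − r²) = 0.250·√50/√0.9375 = 1.826.
df = n − 2 = 50.
Two-sided p ≈ 0.0739, which is < 0.1, so reject H₀.
There is evidence of a linear association between incubation time and bacterial colony count.

t = 1.826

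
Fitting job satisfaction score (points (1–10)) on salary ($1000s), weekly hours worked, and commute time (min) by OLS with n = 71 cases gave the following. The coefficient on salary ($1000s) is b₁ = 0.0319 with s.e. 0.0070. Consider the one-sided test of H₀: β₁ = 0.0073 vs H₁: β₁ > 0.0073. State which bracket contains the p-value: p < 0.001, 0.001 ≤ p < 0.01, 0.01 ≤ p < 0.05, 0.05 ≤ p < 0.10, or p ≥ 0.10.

p < 0.001

t = (0.0319 − 0.0073) / 0.0070 = 3.514.
df = n − k − 1 = 71 − 3 − 1 = 67.
One-sided p = P(T_{67} > t) ≈ 0.0004.
So p < 0.001.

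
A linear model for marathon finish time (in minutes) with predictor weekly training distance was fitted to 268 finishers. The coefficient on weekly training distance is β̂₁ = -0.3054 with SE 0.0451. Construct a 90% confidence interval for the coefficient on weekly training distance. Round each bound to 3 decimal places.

(-0.380, -0.231)

df = n − 2 = 268 − 2 = 266.
t* = t_{0.05, 266} = 1.650602.
Margin = t* × SE = 1.650602 × 0.0451 = 0.07444.
CI: -0.3054 ± 0.07444 → (-0.380, -0.231).
With 90% confidence, each one-unit increase in weekly training distance is associated with a change of between -0.380 and -0.231 minutes in marathon finish time.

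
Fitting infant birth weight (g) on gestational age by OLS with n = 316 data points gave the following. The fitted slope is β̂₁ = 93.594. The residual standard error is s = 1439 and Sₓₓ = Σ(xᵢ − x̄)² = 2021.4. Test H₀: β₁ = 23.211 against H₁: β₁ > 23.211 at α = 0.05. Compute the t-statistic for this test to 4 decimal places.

SE(β̂₁) = s/√Sₓₓ = 1439/√2021.4 = 32.0062.
t = (93.594 − 23.211) / 32.0062 = 2.1990.
df = n − 2 = 314.
One-sided p ≈ 0.0143, which is < 0.05, so reject H₀.
There is evidence that the true slope on gestational age exceeds 23.211 g per unit.

t = 2.1990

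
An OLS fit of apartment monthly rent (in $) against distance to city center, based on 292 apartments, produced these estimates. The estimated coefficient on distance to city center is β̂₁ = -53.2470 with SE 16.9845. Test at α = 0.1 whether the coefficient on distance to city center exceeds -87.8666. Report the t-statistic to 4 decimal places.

t = 2.0383

H₀: β₁ = -87.8666 vs H₁: β₁ > -87.8666.
t = (β̂₁ − β₁⁰)/SE = (-53.2470 − (-87.8666)) / 16.9845 = 2.0383.
df = n − 2 = 292 − 2 = 290.
One-sided p ≈ 0.0212, which is < 0.1, so reject H₀.
There is evidence that the true slope on distance to city center exceeds -87.8666 $ per unit.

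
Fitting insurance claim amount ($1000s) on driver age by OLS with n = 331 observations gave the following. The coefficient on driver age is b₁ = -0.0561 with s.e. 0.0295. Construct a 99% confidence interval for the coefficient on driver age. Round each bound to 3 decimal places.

(-0.133, 0.020)

df = n − 2 = 331 − 2 = 329.
t* = t_{0.005, 329} = 2.590855.
Margin = t* × SE = 2.590855 × 0.0295 = 0.07643.
CI: -0.0561 ± 0.07643 → (-0.133, 0.020).
With 99% confidence, each one-unit increase in driver age is associated with a change of between -0.133 and 0.020 $1000s in insurance claim amount.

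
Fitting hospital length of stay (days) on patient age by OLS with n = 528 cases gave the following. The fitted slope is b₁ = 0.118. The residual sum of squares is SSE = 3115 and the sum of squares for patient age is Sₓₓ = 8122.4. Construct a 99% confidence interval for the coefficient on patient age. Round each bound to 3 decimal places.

(0.048, 0.188)

MSE = SSE/(n − 2) = 3115/526 = 5.92205.
SE(b₁) = √(MSE/Sₓₓ) = √(5.92205/8122.4) = 0.0270019.
df = n − 2 = 526.
t* = t_{0.005, 526} = 2.585208.
Margin = t* × SE = 2.585208 × 0.0270019 = 0.06981.
CI: 0.118 ± 0.06981 → (0.048, 0.188).
With 99% confidence, each one-unit increase in patient age is associated with a change of between 0.048 and 0.188 days in hospital length of stay.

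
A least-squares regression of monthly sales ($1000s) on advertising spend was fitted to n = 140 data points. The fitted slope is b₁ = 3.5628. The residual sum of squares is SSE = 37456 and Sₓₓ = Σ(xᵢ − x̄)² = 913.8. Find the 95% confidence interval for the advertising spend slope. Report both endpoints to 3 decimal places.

(2.485, 4.640)

MSE = SSE/(n − 2) = 37456/138 = 271.42.
SE(b₁) = √(MSE/Sₓₓ) = √(271.42/913.8) = 0.544999.
df = n − 2 = 138.
t* = t_{0.025, 138} = 1.977304.
Margin = t* × SE = 1.977304 × 0.544999 = 1.07763.
CI: 3.5628 ± 1.07763 → (2.485, 4.640).
With 95% confidence, each one-unit increase in advertising spend is associated with a change of between 2.485 and 4.640 $1000s in monthly sales.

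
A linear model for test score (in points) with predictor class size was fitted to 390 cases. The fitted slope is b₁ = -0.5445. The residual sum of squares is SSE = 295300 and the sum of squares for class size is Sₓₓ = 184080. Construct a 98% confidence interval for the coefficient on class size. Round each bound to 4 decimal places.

(-0.6947, -0.3943)

MSE = SSE/(n − 2) = 295300/388 = 761.082.
SE(b₁) = √(MSE/Sₓₓ) = √(761.082/184080) = 0.0643002.
df = n − 2 = 388.
t* = t_{0.01, 388} = 2.335997.
Margin = t* × SE = 2.335997 × 0.0643002 = 0.150205.
CI: -0.5445 ± 0.150205 → (-0.6947, -0.3943).
With 98% confidence, each one-unit increase in class size is associated with a change of between -0.6947 and -0.3943 points in test score.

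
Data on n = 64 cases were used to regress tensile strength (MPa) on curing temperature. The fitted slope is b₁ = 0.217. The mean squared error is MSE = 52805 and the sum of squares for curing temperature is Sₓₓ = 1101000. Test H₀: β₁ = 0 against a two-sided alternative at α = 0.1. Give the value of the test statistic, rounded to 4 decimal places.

SE(b₁) = √(MSE/Sₓₓ) = √(52805/1101000) = 0.219.
t = 0.217 / 0.219 = 0.9909.
df = n − 2 = 62.
Two-sided p ≈ 0.3256, which is ≥ 0.1, so fail to reject H₀.
The data do not give significant evidence of an association between curing temperature and tensile strength.

t = 0.9909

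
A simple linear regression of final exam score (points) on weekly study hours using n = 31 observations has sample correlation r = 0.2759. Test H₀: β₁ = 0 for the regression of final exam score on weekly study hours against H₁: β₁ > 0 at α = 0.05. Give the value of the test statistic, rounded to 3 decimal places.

t = r·√(n − 2)/√(1 − r²) = 0.2759·√29/√0.923879 = 1.546.
df = n − 2 = 29.
One-sided p ≈ 0.0665, which is ≥ 0.05, so fail to reject H₀.
The data do not give significant evidence of a linear association between weekly study hours and final exam score.

t = 1.546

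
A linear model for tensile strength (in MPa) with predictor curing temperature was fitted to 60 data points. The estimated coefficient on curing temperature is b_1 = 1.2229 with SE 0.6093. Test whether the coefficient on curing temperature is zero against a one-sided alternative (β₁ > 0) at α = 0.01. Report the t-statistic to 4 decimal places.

H₀: β₁ = 0 vs H₁: β₁ > 0.
t = (b_1 − β₁⁰)/SE = 1.2229 / 0.6093 = 2.0071.
df = n − 2 = 60 − 2 = 58.
One-sided p ≈ 0.0247, which is ≥ 0.01, so fail to reject H₀.
The data do not give significant evidence that the true slope on curing temperature is positive.

t = 2.0071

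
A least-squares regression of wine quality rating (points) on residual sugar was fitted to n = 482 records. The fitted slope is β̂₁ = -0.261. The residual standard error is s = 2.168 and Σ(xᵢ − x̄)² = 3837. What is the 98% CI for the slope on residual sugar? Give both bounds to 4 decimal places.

(-0.3427, -0.1793)

SE(β̂₁) = s/√Sₓₓ = 2.168/√3837 = 0.0349996.
df = n − 2 = 480.
t* = t_{0.01, 480} = 2.334142.
Margin = t* × SE = 2.334142 × 0.0349996 = 0.081694.
CI: -0.261 ± 0.081694 → (-0.3427, -0.1793).
With 98% confidence, each one-unit increase in residual sugar is associated with a change of between -0.3427 and -0.1793 points in wine quality rating.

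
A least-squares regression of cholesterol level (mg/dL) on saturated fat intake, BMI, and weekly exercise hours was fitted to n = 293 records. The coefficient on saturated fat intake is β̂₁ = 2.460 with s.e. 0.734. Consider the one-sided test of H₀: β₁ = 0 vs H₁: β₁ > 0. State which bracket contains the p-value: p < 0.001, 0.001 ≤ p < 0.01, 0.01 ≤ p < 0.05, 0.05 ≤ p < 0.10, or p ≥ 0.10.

t = 2.460 / 0.734 = 3.351.
df = n − k − 1 = 293 − 3 − 1 = 289.
One-sided p = P(T_{289} > t) ≈ 0.0005.
So p < 0.001.

p < 0.001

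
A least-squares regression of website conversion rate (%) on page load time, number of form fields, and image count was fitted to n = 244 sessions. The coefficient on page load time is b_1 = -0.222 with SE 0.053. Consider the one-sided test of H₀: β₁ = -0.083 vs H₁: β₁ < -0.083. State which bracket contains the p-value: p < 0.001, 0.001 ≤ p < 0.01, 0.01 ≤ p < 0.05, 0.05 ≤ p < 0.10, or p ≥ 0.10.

t = (-0.222 − (-0.083)) / 0.053 = -2.623.
df = n − k − 1 = 244 − 3 − 1 = 240.
One-sided p = P(T_{240} < t) ≈ 0.0046.
So 0.001 ≤ p < 0.01.

0.001 ≤ p < 0.01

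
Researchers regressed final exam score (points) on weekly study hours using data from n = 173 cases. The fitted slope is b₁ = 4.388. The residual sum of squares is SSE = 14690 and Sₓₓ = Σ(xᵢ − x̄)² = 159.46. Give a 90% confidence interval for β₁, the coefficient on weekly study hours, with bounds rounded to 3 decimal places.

(3.174, 5.602)

MSE = SSE/(n − 2) = 14690/171 = 85.9064.
SE(b₁) = √(MSE/Sₓₓ) = √(85.9064/159.46) = 0.733985.
df = n − 2 = 171.
t* = t_{0.05, 171} = 1.653813.
Margin = t* × SE = 1.653813 × 0.733985 = 1.21387.
CI: 4.388 ± 1.21387 → (3.174, 5.602).
With 90% confidence, each one-unit increase in weekly study hours is associated with a change of between 3.174 and 5.602 points in final exam score.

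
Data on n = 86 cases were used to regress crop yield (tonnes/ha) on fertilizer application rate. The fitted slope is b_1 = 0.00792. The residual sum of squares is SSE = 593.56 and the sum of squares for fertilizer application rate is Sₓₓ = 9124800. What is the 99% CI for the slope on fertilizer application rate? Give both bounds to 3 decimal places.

MSE = SSE/(n − 2) = 593.56/84 = 7.06619.
SE(b_1) = √(MSE/Sₓₓ) = √(7.06619/9124800) = 0.000879997.
df = n − 2 = 84.
t* = t_{0.005, 84} = 2.635632.
Margin = t* × SE = 2.635632 × 0.000879997 = 0.00232.
CI: 0.00792 ± 0.00232 → (0.006, 0.010).
With 99% confidence, each one-unit increase in fertilizer application rate is associated with a change of between 0.006 and 0.010 tonnes/ha in crop yield.

(0.006, 0.010)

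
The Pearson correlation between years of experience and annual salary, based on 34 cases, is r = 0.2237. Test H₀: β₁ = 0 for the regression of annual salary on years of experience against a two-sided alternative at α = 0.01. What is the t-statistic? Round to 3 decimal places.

t = r·√(n − 2)/√(1 − r²) = 0.2237·√32/√0.949958 = 1.298.
df = n − 2 = 32.
Two-sided p ≈ 0.2034, which is ≥ 0.01, so fail to reject H₀.
The data do not give significant evidence of a linear association between years of experience and annual salary.

t = 1.298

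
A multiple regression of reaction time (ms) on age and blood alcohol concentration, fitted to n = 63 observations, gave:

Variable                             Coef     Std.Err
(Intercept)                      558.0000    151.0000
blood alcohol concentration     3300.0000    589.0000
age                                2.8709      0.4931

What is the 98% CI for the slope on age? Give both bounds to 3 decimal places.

Read off: b = 2.8709, SE = 0.4931 for age.
df = n − k − 1 = 63 − 2 − 1 = 60.
t* = t_{0.01, 60} = 2.390119.
Margin = t* × SE = 2.390119 × 0.4931 = 1.17857.
CI: 2.8709 ± 1.17857 → (1.692, 4.049).

(1.692, 4.049)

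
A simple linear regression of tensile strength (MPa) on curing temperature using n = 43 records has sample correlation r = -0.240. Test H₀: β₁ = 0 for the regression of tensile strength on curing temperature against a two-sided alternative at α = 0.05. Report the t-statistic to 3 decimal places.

t = r·√(n − 2)/√(1 − r²) = -0.240·√41/√0.9424 = -1.583.
df = n − 2 = 41.
Two-sided p ≈ 0.1211, which is ≥ 0.05, so fail to reject H₀.
The data do not give significant evidence of a linear association between curing temperature and tensile strength.

t = -1.583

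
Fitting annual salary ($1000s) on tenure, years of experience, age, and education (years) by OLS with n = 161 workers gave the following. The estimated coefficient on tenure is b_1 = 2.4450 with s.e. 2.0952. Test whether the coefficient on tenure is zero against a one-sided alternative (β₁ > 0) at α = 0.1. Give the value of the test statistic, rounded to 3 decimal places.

t = 1.167

H₀: β₁ = 0 vs H₁: β₁ > 0.
t = (b_1 − β₁⁰)/SE = 2.4450 / 2.0952 = 1.167.
df = n − k − 1 = 161 − 4 − 1 = 156.
One-sided p ≈ 0.1225, which is ≥ 0.1, so fail to reject H₀.
The data do not give significant evidence that the true slope on tenure is positive, holding the other predictors fixed.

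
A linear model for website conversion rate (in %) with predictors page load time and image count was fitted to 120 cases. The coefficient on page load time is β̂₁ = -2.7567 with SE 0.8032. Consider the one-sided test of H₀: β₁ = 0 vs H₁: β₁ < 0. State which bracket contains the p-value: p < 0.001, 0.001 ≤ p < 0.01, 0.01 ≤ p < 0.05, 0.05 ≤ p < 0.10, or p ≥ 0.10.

p < 0.001

t = -2.7567 / 0.8032 = -3.432.
df = n − k − 1 = 120 − 2 − 1 = 117.
One-sided p = P(T_{117} < t) ≈ 0.0004.
So p < 0.001.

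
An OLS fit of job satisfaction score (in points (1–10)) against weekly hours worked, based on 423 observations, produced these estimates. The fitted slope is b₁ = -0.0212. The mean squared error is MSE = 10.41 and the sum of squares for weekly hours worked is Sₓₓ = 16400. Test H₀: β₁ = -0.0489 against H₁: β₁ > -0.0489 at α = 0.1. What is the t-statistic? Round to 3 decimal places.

t = 1.099

SE(b₁) = √(MSE/Sₓₓ) = √(10.41/16400) = 0.0251944.
t = (-0.0212 − (-0.0489)) / 0.0251944 = 1.099.
df = n − 2 = 421.
One-sided p ≈ 0.1361, which is ≥ 0.1, so fail to reject H₀.
The data do not give significant evidence that the true slope on weekly hours worked exceeds -0.0489 points (1–10) per unit.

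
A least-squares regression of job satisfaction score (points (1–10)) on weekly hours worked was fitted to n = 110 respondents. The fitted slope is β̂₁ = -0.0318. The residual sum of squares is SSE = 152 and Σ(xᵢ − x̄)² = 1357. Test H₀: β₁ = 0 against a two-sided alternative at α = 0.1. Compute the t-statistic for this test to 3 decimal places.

MSE = SSE/(n − 2) = 152/108 = 1.40741.
SE(β̂₁) = √(MSE/Sₓₓ) = √(1.40741/1357) = 0.0322048.
t = -0.0318 / 0.0322048 = -0.987.
df = n − 2 = 108.
Two-sided p ≈ 0.3256, which is ≥ 0.1, so fail to reject H₀.
The data do not give significant evidence of an association between weekly hours worked and job satisfaction score.

t = -0.987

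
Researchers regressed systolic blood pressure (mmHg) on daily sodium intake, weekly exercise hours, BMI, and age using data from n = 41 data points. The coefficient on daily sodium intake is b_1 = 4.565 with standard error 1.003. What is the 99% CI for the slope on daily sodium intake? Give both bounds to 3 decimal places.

df = n − k − 1 = 41 − 4 − 1 = 36.
t* = t_{0.005, 36} = 2.719485.
Margin = t* × SE = 2.719485 × 1.003 = 2.72764.
CI: 4.565 ± 2.72764 → (1.837, 7.293).
With 99% confidence, each one-unit increase in daily sodium intake is associated with a change of between 1.837 and 7.293 mmHg in systolic blood pressure, holding the other predictors fixed.

(1.837, 7.293)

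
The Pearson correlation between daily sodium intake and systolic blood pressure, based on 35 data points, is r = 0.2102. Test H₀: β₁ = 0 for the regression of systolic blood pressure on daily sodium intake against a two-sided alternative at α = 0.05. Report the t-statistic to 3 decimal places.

t = 1.235

t = r·√(n − 2)/√(1 − r²) = 0.2102·√33/√0.955816 = 1.235.
df = n − 2 = 33.
Two-sided p ≈ 0.2255, which is ≥ 0.05, so fail to reject H₀.
The data do not give significant evidence of a linear association between daily sodium intake and systolic blood pressure.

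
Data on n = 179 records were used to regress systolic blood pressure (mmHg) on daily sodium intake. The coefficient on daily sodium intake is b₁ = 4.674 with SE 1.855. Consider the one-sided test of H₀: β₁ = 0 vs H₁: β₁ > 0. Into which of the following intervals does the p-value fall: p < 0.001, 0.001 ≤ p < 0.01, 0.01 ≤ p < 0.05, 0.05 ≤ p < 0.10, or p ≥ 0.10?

0.001 ≤ p < 0.01

t = 4.674 / 1.855 = 2.520.
df = n − 2 = 179 − 2 = 177.
One-sided p = P(T_{177} > t) ≈ 0.0063.
So 0.001 ≤ p < 0.01.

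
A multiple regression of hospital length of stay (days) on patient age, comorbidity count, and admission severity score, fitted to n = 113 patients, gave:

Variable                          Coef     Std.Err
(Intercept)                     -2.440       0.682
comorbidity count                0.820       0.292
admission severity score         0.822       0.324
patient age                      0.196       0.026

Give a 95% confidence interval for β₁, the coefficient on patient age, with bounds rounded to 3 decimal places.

(0.144, 0.248)

Read off: b = 0.196, SE = 0.026 for patient age.
df = n − k − 1 = 113 − 3 − 1 = 109.
t* = t_{0.025, 109} = 1.981967.
Margin = t* × SE = 1.981967 × 0.026 = 0.05153.
CI: 0.196 ± 0.05153 → (0.144, 0.248).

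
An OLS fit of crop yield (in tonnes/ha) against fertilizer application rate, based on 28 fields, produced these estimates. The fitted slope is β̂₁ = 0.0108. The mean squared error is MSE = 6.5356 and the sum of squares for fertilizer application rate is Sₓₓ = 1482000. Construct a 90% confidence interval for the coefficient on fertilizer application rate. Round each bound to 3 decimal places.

SE(β̂₁) = √(MSE/Sₓₓ) = √(6.5356/1482000) = 0.0021.
df = n − 2 = 26.
t* = t_{0.05, 26} = 1.705618.
Margin = t* × SE = 1.705618 × 0.0021 = 0.00358.
CI: 0.0108 ± 0.00358 → (0.007, 0.014).
With 90% confidence, each one-unit increase in fertilizer application rate is associated with a change of between 0.007 and 0.014 tonnes/ha in crop yield.

(0.007, 0.014)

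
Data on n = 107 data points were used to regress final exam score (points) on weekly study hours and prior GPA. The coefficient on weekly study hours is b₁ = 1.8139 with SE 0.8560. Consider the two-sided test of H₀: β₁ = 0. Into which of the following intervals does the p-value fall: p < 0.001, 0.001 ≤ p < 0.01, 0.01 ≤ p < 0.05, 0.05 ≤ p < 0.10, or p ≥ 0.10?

0.01 ≤ p < 0.05

t = 1.8139 / 0.8560 = 2.119.
df = n − k − 1 = 107 − 2 − 1 = 104.
Two-sided p = 2·P(T_{104} > |t|) ≈ 0.0365.
So 0.01 ≤ p < 0.05.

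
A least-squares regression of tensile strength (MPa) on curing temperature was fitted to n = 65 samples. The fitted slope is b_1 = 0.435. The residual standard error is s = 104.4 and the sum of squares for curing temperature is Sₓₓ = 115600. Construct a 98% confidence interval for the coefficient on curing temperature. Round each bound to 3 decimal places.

SE(b_1) = s/√Sₓₓ = 104.4/√115600 = 0.307059.
df = n − 2 = 63.
t* = t_{0.01, 63} = 2.387008.
Margin = t* × SE = 2.387008 × 0.307059 = 0.73295.
CI: 0.435 ± 0.73295 → (-0.298, 1.168).
With 98% confidence, each one-unit increase in curing temperature is associated with a change of between -0.298 and 1.168 MPa in tensile strength.

(-0.298, 1.168)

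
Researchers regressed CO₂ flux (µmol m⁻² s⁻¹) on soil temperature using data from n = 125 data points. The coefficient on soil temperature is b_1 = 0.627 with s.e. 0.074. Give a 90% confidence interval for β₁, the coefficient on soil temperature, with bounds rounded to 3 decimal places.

df = n − 2 = 125 − 2 = 123.
t* = t_{0.05, 123} = 1.657336.
Margin = t* × SE = 1.657336 × 0.074 = 0.12264.
CI: 0.627 ± 0.12264 → (0.504, 0.750).
With 90% confidence, each one-unit increase in soil temperature is associated with a change of between 0.504 and 0.750 µmol m⁻² s⁻¹ in CO₂ flux.

(0.504, 0.750)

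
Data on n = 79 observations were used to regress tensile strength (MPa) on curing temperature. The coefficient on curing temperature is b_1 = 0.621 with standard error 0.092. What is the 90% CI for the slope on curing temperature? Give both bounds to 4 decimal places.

(0.4678, 0.7742)

df = n − 2 = 79 − 2 = 77.
t* = t_{0.05, 77} = 1.664885.
Margin = t* × SE = 1.664885 × 0.092 = 0.153169.
CI: 0.621 ± 0.153169 → (0.4678, 0.7742).
With 90% confidence, each one-unit increase in curing temperature is associated with a change of between 0.4678 and 0.7742 MPa in tensile strength.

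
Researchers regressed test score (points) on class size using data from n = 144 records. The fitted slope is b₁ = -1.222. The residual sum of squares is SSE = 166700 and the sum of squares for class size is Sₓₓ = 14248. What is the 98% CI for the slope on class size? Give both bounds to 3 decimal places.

(-1.897, -0.547)

MSE = SSE/(n − 2) = 166700/142 = 1173.94.
SE(b₁) = √(MSE/Sₓₓ) = √(1173.94/14248) = 0.287043.
df = n − 2 = 142.
t* = t_{0.01, 142} = 2.352895.
Margin = t* × SE = 2.352895 × 0.287043 = 0.67538.
CI: -1.222 ± 0.67538 → (-1.897, -0.547).
With 98% confidence, each one-unit increase in class size is associated with a change of between -1.897 and -0.547 points in test score.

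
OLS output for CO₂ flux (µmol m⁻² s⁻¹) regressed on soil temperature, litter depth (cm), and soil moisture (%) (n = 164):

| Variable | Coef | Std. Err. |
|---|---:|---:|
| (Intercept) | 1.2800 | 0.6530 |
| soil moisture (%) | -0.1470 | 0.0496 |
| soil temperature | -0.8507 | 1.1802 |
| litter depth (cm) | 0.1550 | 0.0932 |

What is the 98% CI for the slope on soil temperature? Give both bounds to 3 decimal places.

Read off: b = -0.8507, SE = 1.1802 for soil temperature.
df = n − k − 1 = 164 − 3 − 1 = 160.
t* = t_{0.01, 160} = 2.34988.
Margin = t* × SE = 2.34988 × 1.1802 = 2.77333.
CI: -0.8507 ± 2.77333 → (-3.624, 1.923).

(-3.624, 1.923)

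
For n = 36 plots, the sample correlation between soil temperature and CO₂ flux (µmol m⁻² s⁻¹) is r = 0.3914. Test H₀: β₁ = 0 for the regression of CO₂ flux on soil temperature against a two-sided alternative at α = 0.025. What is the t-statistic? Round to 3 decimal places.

t = r·√(n − 2)/√(1 − r²) = 0.3914·√34/√0.846806 = 2.480.
df = n − 2 = 34.
Two-sided p ≈ 0.0182, which is < 0.025, so reject H₀.
There is evidence of a linear association between soil temperature and CO₂ flux.

t = 2.480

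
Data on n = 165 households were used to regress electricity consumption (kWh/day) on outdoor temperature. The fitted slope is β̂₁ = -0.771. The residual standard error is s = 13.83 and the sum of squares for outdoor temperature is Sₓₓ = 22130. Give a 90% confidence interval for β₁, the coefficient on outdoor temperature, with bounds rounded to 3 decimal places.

SE(β̂₁) = s/√Sₓₓ = 13.83/√22130 = 0.0929676.
df = n − 2 = 163.
t* = t_{0.05, 163} = 1.654256.
Margin = t* × SE = 1.654256 × 0.0929676 = 0.15379.
CI: -0.771 ± 0.15379 → (-0.925, -0.617).
With 90% confidence, each one-unit increase in outdoor temperature is associated with a change of between -0.925 and -0.617 kWh/day in electricity consumption.

(-0.925, -0.617)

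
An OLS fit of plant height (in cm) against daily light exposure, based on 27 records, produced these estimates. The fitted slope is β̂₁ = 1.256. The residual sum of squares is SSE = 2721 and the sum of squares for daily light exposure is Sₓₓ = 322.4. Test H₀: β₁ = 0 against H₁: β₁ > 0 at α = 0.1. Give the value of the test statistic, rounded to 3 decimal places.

MSE = SSE/(n − 2) = 2721/25 = 108.84.
SE(β̂₁) = √(MSE/Sₓₓ) = √(108.84/322.4) = 0.581028.
t = 1.256 / 0.581028 = 2.162.
df = n − 2 = 25.
One-sided p ≈ 0.0202, which is < 0.1, so reject H₀.
There is evidence that the true slope on daily light exposure is positive.

t = 2.162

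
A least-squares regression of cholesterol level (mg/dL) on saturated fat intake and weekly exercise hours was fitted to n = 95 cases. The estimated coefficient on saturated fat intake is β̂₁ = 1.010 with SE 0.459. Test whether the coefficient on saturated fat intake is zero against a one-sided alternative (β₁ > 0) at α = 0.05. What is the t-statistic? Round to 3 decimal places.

t = 2.200

H₀: β₁ = 0 vs H₁: β₁ > 0.
t = (β̂₁ − β₁⁰)/SE = 1.010 / 0.459 = 2.200.
df = n − k − 1 = 95 − 2 − 1 = 92.
One-sided p ≈ 0.0151, which is < 0.05, so reject H₀.
There is evidence that the true slope on saturated fat intake is positive, holding the other predictors fixed.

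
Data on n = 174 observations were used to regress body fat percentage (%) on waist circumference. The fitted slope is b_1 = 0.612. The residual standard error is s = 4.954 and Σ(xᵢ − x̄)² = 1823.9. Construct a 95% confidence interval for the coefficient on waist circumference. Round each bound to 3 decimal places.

(0.383, 0.841)

SE(b_1) = s/√Sₓₓ = 4.954/√1823.9 = 0.115999.
df = n − 2 = 172.
t* = t_{0.025, 172} = 1.973852.
Margin = t* × SE = 1.973852 × 0.115999 = 0.22897.
CI: 0.612 ± 0.22897 → (0.383, 0.841).
With 95% confidence, each one-unit increase in waist circumference is associated with a change of between 0.383 and 0.841 % in body fat percentage.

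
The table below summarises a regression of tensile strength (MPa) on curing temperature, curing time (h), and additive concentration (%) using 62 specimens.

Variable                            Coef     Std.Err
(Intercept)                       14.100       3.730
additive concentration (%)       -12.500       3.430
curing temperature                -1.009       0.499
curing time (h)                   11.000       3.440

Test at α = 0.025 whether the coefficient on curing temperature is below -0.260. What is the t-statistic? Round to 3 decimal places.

Read off: b = -1.009, SE = 0.499 for curing temperature.
H₀: β₁ = -0.260 vs H₁: β₁ < -0.260.
t = (-1.009 − (-0.260)) / 0.499 = -1.501.
df = n − k − 1 = 62 − 3 − 1 = 58.
One-sided p ≈ 0.0694, which is ≥ 0.025, so fail to reject H₀.
The data do not give significant evidence that the true slope on curing temperature is below -0.260 MPa per unit, holding the other predictors fixed.

t = -1.501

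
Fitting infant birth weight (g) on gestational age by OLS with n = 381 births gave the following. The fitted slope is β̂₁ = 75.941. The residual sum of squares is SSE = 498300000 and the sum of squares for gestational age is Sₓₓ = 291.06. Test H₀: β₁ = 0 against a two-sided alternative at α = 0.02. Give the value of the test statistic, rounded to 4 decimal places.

t = 1.1299

MSE = SSE/(n − 2) = 498300000/379 = 1.31478e+06.
SE(β̂₁) = √(MSE/Sₓₓ) = √(1.31478e+06/291.06) = 67.2101.
t = 75.941 / 67.2101 = 1.1299.
df = n − 2 = 379.
Two-sided p ≈ 0.2592, which is ≥ 0.02, so fail to reject H₀.
The data do not give significant evidence of an association between gestational age and infant birth weight.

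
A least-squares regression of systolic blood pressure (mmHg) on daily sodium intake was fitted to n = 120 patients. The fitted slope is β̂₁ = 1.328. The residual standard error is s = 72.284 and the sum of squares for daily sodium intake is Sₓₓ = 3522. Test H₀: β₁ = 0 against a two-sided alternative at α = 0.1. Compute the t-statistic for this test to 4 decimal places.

SE(β̂₁) = s/√Sₓₓ = 72.284/√3522 = 1.218.
t = 1.328 / 1.218 = 1.0903.
df = n − 2 = 118.
Two-sided p ≈ 0.2778, which is ≥ 0.1, so fail to reject H₀.
The data do not give significant evidence of an association between daily sodium intake and systolic blood pressure.

t = 1.0903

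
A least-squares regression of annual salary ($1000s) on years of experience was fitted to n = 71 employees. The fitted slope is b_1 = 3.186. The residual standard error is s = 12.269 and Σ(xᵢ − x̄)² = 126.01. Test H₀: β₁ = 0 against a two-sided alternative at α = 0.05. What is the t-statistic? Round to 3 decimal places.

t = 2.915

SE(b_1) = s/√Sₓₓ = 12.269/√126.01 = 1.09297.
t = 3.186 / 1.09297 = 2.915.
df = n − 2 = 69.
Two-sided p ≈ 0.0048, which is < 0.05, so reject H₀.
There is evidence that years of experience is associated with annual salary.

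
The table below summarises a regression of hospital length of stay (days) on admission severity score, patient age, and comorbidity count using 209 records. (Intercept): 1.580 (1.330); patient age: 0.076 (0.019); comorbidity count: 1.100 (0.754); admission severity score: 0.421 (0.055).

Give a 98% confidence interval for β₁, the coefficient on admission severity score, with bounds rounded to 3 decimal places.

Read off: b = 0.421, SE = 0.055 for admission severity score.
df = n − k − 1 = 209 − 3 − 1 = 205.
t* = t_{0.01, 205} = 2.344675.
Margin = t* × SE = 2.344675 × 0.055 = 0.12896.
CI: 0.421 ± 0.12896 → (0.292, 0.550).

(0.292, 0.550)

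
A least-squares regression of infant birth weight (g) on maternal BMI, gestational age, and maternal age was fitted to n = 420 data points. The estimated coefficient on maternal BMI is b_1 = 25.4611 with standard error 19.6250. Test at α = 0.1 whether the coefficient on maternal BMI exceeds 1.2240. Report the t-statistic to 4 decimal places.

t = 1.2350

H₀: β₁ = 1.2240 vs H₁: β₁ > 1.2240.
t = (b_1 − β₁⁰)/SE = (25.4611 − 1.2240) / 19.6250 = 1.2350.
df = n − k − 1 = 420 − 3 − 1 = 416.
One-sided p ≈ 0.1088, which is ≥ 0.1, so fail to reject H₀.
The data do not give significant evidence that the true slope on maternal BMI exceeds 1.2240 g per unit, holding the other predictors fixed.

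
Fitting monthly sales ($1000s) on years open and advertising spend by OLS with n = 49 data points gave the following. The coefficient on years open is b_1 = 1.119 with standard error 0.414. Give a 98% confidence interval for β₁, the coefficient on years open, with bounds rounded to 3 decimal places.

df = n − k − 1 = 49 − 2 − 1 = 46.
t* = t_{0.01, 46} = 2.410188.
Margin = t* × SE = 2.410188 × 0.414 = 0.99782.
CI: 1.119 ± 0.99782 → (0.121, 2.117).
With 98% confidence, each one-unit increase in years open is associated with a change of between 0.121 and 2.117 $1000s in monthly sales, holding the other predictors fixed.

(0.121, 2.117)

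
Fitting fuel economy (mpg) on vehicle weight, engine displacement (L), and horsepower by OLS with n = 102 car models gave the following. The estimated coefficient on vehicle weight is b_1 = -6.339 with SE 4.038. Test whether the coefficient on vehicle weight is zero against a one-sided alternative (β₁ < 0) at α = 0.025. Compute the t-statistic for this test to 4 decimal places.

H₀: β₁ = 0 vs H₁: β₁ < 0.
t = (b_1 − β₁⁰)/SE = -6.339 / 4.038 = -1.5698.
df = n − k − 1 = 102 − 3 − 1 = 98.
One-sided p ≈ 0.0598, which is ≥ 0.025, so fail to reject H₀.
The data do not give significant evidence that the true slope on vehicle weight is negative, holding the other predictors fixed.

t = -1.5698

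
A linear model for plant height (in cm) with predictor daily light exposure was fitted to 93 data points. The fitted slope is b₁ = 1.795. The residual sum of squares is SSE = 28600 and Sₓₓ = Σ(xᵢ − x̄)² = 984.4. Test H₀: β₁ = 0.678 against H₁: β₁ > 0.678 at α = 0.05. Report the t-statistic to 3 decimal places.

MSE = SSE/(n − 2) = 28600/91 = 314.286.
SE(b₁) = √(MSE/Sₓₓ) = √(314.286/984.4) = 0.565037.
t = (1.795 − 0.678) / 0.565037 = 1.977.
df = n − 2 = 91.
One-sided p ≈ 0.0255, which is < 0.05, so reject H₀.
There is evidence that the true slope on daily light exposure exceeds 0.678 cm per unit.

t = 1.977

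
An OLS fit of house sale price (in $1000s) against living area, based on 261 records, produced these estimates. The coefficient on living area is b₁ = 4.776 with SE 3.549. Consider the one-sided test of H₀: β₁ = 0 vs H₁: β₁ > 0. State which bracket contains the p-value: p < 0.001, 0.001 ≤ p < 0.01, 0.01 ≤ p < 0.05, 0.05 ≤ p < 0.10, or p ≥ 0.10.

0.05 ≤ p < 0.10

t = 4.776 / 3.549 = 1.346.
df = n − 2 = 261 − 2 = 259.
One-sided p = P(T_{259} > t) ≈ 0.0898.
So 0.05 ≤ p < 0.10.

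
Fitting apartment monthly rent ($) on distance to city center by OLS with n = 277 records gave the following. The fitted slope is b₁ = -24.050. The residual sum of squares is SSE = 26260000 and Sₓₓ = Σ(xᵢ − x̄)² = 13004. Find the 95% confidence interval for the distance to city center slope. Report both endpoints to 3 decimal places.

(-29.385, -18.715)

MSE = SSE/(n − 2) = 26260000/275 = 95490.9.
SE(b₁) = √(MSE/Sₓₓ) = √(95490.9/13004) = 2.70983.
df = n − 2 = 275.
t* = t_{0.025, 275} = 1.968628.
Margin = t* × SE = 1.968628 × 2.70983 = 5.33465.
CI: -24.050 ± 5.33465 → (-29.385, -18.715).
With 95% confidence, each one-unit increase in distance to city center is associated with a change of between -29.385 and -18.715 $ in apartment monthly rent.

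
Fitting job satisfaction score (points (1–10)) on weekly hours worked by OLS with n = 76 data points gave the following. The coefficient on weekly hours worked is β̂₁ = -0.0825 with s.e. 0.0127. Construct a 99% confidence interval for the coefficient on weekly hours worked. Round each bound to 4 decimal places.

df = n − 2 = 76 − 2 = 74.
t* = t_{0.005, 74} = 2.643913.
Margin = t* × SE = 2.643913 × 0.0127 = 0.033578.
CI: -0.0825 ± 0.033578 → (-0.1161, -0.0489).
With 99% confidence, each one-unit increase in weekly hours worked is associated with a change of between -0.1161 and -0.0489 points (1–10) in job satisfaction score.

(-0.1161, -0.0489)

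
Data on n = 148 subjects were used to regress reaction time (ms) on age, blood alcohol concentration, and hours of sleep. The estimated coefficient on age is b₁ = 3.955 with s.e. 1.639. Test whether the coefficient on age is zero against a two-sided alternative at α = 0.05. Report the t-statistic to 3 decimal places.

t = 2.413

H₀: β₁ = 0 vs H₁: β₁ ≠ 0.
t = (b₁ − β₁⁰)/SE = 3.955 / 1.639 = 2.413.
df = n − k − 1 = 148 − 3 − 1 = 144.
Two-sided p ≈ 0.0171, which is < 0.05, so reject H₀.
There is evidence that age is associated with reaction time, holding the other predictors fixed.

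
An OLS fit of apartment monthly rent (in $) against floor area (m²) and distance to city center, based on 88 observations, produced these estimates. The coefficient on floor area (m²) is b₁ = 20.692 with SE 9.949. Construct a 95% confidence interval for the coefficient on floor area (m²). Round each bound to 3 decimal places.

df = n − k − 1 = 88 − 2 − 1 = 85.
t* = t_{0.025, 85} = 1.988268.
Margin = t* × SE = 1.988268 × 9.949 = 19.78128.
CI: 20.692 ± 19.78128 → (0.911, 40.473).
With 95% confidence, each one-unit increase in floor area (m²) is associated with a change of between 0.911 and 40.473 $ in apartment monthly rent, holding the other predictors fixed.

(0.911, 40.473)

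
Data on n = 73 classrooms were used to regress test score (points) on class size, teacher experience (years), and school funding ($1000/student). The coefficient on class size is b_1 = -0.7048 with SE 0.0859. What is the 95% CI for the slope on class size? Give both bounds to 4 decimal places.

(-0.8762, -0.5334)

df = n − k − 1 = 73 − 3 − 1 = 69.
t* = t_{0.025, 69} = 1.994945.
Margin = t* × SE = 1.994945 × 0.0859 = 0.171366.
CI: -0.7048 ± 0.171366 → (-0.8762, -0.5334).
With 95% confidence, each one-unit increase in class size is associated with a change of between -0.8762 and -0.5334 points in test score, holding the other predictors fixed.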